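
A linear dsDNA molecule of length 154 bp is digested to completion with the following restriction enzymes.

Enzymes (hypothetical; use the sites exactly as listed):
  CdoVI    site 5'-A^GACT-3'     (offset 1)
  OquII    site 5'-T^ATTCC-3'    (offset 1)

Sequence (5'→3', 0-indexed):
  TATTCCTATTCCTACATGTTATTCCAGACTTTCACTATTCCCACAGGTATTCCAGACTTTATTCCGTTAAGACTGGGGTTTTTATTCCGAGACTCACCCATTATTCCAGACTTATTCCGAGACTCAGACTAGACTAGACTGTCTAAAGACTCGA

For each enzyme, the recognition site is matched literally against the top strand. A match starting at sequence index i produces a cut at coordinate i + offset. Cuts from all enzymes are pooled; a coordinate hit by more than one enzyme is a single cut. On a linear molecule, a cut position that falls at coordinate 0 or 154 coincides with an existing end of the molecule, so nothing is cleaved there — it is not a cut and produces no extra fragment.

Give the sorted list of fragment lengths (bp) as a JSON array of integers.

Scan for sites:
  CdoVI (AGACT, off=1): starts [25, 53, 69, 89, 107, 119, 125, 130, 135, 146] → cuts [26, 54, 70, 90, 108, 120, 126, 131, 136, 147]
  OquII (TATTCC, off=1): starts [0, 6, 19, 35, 47, 59, 82, 101, 112] → cuts [1, 7, 20, 36, 48, 60, 83, 102, 113]

Pooled cuts: [1, 7, 20, 26, 36, 48, 54, 60, 70, 83, 90, 102, 108, 113, 120, 126, 131, 136, 147]

Fragments:
  [0,1): 1 bp
  [1,7): 6 bp
  [7,20): 13 bp
  [20,26): 6 bp
  [26,36): 10 bp
  [36,48): 12 bp
  [48,54): 6 bp
  [54,60): 6 bp
  [60,70): 10 bp
  [70,83): 13 bp
  [83,90): 7 bp
  [90,102): 12 bp
  [102,108): 6 bp
  [108,113): 5 bp
  [113,120): 7 bp
  [120,126): 6 bp
  [126,131): 5 bp
  [131,136): 5 bp
  [136,147): 11 bp
  [147,154): 7 bp

[1,5,5,5,6,6,6,6,6,6,7,7,7,10,10,11,12,12,13,13]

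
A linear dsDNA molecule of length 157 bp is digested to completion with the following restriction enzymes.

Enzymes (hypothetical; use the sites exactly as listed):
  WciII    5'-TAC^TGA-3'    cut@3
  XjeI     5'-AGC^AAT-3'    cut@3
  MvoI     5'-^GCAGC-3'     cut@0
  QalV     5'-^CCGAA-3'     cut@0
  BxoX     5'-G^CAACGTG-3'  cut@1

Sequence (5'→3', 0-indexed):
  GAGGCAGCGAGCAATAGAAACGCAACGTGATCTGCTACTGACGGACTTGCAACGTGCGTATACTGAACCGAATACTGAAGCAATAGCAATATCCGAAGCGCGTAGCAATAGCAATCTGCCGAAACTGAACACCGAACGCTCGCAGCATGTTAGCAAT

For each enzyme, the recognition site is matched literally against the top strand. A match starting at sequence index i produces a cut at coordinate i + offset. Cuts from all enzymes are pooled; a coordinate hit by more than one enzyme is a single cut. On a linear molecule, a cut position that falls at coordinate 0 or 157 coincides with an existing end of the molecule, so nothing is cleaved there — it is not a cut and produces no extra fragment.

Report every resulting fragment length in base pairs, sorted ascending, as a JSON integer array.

[3,3,4,5,6,6,6,6,8,9,10,10,11,13,13,14,14,16]

Site scan:
  WciII (TACTGA, off=3): starts [35, 60, 72] → cuts [38, 63, 75]
  XjeI (AGCAAT, off=3): starts [9, 78, 84, 103, 109, 151] → cuts [12, 81, 87, 106, 112, 154]
  MvoI (GCAGC, off=0): starts [3, 141] → cuts [3, 141]
  QalV (CCGAA, off=0): starts [67, 92, 118, 131] → cuts [67, 92, 118, 131]
  BxoX (GCAACGTG, off=1): starts [21, 48] → cuts [22, 49]

All cut coordinates (distinct, sorted): [3, 12, 22, 38, 49, 63, 67, 75, 81, 87, 92, 106, 112, 118, 131, 141, 154]

Fragment lengths:
  [0,3): 3 bp
  [3,12): 9 bp
  [12,22): 10 bp
  [22,38): 16 bp
  [38,49): 11 bp
  [49,63): 14 bp
  [63,67): 4 bp
  [67,75): 8 bp
  [75,81): 6 bp
  [81,87): 6 bp
  [87,92): 5 bp
  [92,106): 14 bp
  [106,112): 6 bp
  [112,118): 6 bp
  [118,131): 13 bp
  [131,141): 10 bp
  [141,154): 13 bp
  [154,157): 3 bp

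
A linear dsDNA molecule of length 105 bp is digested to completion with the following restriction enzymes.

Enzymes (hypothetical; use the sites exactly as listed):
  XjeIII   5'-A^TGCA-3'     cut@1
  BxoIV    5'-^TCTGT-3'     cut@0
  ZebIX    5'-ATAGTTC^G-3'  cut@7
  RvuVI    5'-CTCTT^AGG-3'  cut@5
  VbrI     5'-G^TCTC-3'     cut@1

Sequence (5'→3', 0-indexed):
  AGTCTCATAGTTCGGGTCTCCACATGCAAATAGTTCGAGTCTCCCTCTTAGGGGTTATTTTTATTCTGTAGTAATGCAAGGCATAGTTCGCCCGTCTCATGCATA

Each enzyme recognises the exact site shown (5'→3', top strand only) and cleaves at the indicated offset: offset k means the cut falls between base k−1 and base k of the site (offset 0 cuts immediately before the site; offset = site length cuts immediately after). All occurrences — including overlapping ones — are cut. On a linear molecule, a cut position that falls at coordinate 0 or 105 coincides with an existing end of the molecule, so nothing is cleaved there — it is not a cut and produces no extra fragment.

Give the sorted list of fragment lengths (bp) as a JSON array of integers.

Site scan:
  XjeIII ATGCA/1: at [23, 73, 98] ⇒ [24, 74, 99]
  BxoIV TCTGT/0: at [64] ⇒ [64]
  ZebIX ATAGTTCG/7: at [6, 29, 82] ⇒ [13, 36, 89]
  RvuVI CTCTTAGG/5: at [44] ⇒ [49]
  VbrI GTCTC/1: at [1, 15, 38, 93] ⇒ [2, 16, 39, 94]

All cut coordinates (distinct, sorted): [2, 13, 16, 24, 36, 39, 49, 64, 74, 89, 94, 99]

Fragment lengths:
  [0,2): 2 bp
  [2,13): 11 bp
  [13,16): 3 bp
  [16,24): 8 bp
  [24,36): 12 bp
  [36,39): 3 bp
  [39,49): 10 bp
  [49,64): 15 bp
  [64,74): 10 bp
  [74,89): 15 bp
  [89,94): 5 bp
  [94,99): 5 bp
  [99,105): 6 bp

[2,3,3,5,5,6,8,10,10,11,12,15,15]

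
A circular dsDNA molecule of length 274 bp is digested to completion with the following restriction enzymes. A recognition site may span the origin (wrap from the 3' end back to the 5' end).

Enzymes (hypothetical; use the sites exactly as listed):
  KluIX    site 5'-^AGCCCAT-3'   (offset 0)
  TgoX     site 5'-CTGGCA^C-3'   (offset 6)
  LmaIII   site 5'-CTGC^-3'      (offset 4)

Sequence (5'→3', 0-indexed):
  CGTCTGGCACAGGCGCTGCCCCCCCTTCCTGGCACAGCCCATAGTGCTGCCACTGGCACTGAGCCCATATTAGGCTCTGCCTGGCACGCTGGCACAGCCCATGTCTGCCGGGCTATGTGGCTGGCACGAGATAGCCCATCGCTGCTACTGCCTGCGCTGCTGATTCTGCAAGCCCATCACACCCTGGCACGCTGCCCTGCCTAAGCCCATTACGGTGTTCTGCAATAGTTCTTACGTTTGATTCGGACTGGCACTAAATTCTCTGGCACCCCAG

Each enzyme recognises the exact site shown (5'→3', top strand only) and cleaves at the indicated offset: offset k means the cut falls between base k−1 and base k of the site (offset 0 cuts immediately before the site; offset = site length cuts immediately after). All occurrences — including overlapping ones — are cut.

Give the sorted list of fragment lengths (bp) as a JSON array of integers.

[1,1,1,3,3,4,5,5,6,6,6,6,8,8,9,10,13,13,15,15,15,15,18,19,19,20,30]

Scan for sites:
  KluIX (AGCCCAT, off=0): starts [35, 61, 95, 132, 170, 203] → cuts [35, 61, 95, 132, 170, 203]
  TgoX (CTGGCAC, off=6): starts [3, 28, 52, 80, 88, 120, 183, 247, 262] → cuts [9, 34, 58, 86, 94, 126, 189, 253, 268]
  LmaIII (CTGC, off=4): starts [15, 46, 76, 104, 141, 147, 151, 156, 165, 191, 196, 219] → cuts [19, 50, 80, 108, 145, 151, 155, 160, 169, 195, 200, 223]

Pooled cuts: [9, 19, 34, 35, 50, 58, 61, 80, 86, 94, 95, 108, 126, 132, 145, 151, 155, 160, 169, 170, 189, 195, 200, 203, 223, 253, 268]

Fragment lengths:
  9→19: 10 bp
  19→34: 15 bp
  34→35: 1 bp
  35→50: 15 bp
  50→58: 8 bp
  58→61: 3 bp
  61→80: 19 bp
  80→86: 6 bp
  86→94: 8 bp
  94→95: 1 bp
  95→108: 13 bp
  108→126: 18 bp
  126→132: 6 bp
  132→145: 13 bp
  145→151: 6 bp
  151→155: 4 bp
  155→160: 5 bp
  160→169: 9 bp
  169→170: 1 bp
  170→189: 19 bp
  189→195: 6 bp
  195→200: 5 bp
  200→203: 3 bp
  203→223: 20 bp
  223→253: 30 bp
  253→268: 15 bp
  268→9 (wrap): 274-268+9 = 15 bp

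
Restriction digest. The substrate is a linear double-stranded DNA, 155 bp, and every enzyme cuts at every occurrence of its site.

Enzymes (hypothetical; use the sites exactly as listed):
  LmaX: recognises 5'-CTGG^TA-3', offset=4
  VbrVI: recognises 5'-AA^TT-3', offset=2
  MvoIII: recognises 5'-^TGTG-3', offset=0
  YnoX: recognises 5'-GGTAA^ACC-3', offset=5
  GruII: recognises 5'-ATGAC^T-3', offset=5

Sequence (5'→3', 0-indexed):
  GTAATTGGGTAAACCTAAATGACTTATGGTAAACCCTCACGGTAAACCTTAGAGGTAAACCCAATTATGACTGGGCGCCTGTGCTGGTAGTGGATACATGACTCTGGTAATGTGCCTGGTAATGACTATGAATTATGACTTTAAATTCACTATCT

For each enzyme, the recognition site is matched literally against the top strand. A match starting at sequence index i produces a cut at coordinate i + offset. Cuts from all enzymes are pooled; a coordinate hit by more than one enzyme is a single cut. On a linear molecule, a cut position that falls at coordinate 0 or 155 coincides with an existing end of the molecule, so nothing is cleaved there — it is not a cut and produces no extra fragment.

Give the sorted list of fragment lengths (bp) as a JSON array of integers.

[3,4,5,6,6,6,7,7,7,8,8,8,9,9,10,11,13,13,15]

Site scan:
  LmaX (CTGGTA, off=4): starts [83, 103, 115] → cuts [87, 107, 119]
  VbrVI (AATT, off=2): starts [2, 62, 130, 143] → cuts [4, 64, 132, 145]
  MvoIII (TGTG, off=0): starts [79, 110] → cuts [79, 110]
  YnoX (GGTAAACC, off=5): starts [7, 27, 40, 53] → cuts [12, 32, 45, 58]
  GruII (ATGACT, off=5): starts [18, 66, 97, 121, 134] → cuts [23, 71, 102, 126, 139]

All cut coordinates (distinct, sorted): [4, 12, 23, 32, 45, 58, 64, 71, 79, 87, 102, 107, 110, 119, 126, 132, 139, 145]

Fragments:
  [0,4): 4 bp
  [4,12): 8 bp
  [12,23): 11 bp
  [23,32): 9 bp
  [32,45): 13 bp
  [45,58): 13 bp
  [58,64): 6 bp
  [64,71): 7 bp
  [71,79): 8 bp
  [79,87): 8 bp
  [87,102): 15 bp
  [102,107): 5 bp
  [107,110): 3 bp
  [110,119): 9 bp
  [119,126): 7 bp
  [126,132): 6 bp
  [132,139): 7 bp
  [139,145): 6 bp
  [145,155): 10 bp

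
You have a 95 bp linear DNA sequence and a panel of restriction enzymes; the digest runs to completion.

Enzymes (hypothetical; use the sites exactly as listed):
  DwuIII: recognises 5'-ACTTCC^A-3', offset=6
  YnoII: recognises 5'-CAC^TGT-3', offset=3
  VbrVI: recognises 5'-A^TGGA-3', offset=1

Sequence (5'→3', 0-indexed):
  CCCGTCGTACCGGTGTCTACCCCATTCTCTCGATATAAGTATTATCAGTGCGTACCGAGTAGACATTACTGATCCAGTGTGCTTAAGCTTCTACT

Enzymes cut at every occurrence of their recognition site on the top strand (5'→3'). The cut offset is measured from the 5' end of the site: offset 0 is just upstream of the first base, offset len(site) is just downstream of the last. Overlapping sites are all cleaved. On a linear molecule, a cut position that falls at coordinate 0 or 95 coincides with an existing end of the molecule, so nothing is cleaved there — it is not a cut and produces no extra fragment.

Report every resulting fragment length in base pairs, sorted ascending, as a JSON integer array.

[95]

Per-enzyme occurrences:
  DwuIII (ACTTCCA, off=6): no sites
  YnoII (CACTGT, off=3): no sites
  VbrVI (ATGGA, off=1): no sites

All cut coordinates (distinct, sorted): ∅

Fragment lengths:
  no cuts → one linear fragment of 95 bp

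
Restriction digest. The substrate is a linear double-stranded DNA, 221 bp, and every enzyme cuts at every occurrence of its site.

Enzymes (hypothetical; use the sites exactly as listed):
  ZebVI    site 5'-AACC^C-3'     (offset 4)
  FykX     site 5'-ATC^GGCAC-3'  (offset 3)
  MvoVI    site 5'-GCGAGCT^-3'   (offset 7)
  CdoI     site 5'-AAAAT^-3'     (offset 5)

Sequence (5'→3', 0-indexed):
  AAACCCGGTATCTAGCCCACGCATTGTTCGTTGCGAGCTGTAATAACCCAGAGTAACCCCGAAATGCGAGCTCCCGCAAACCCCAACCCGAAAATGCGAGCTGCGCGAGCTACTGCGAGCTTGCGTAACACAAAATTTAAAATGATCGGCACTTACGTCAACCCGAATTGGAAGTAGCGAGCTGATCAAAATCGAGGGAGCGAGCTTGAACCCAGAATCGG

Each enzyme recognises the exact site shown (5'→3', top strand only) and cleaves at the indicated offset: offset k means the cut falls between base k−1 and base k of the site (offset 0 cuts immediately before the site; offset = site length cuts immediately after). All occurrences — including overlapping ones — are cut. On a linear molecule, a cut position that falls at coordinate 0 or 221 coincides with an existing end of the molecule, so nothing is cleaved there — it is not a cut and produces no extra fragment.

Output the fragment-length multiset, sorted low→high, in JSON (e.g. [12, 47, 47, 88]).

Per-enzyme occurrences:
  ZebVI (AACCC, off=4): starts [1, 44, 54, 78, 84, 159, 208] → cuts [5, 48, 58, 82, 88, 163, 212]
  FykX (ATCGGCAC, off=3): starts [144] → cuts [147]
  MvoVI (GCGAGCT, off=7): starts [32, 65, 95, 104, 114, 176, 199] → cuts [39, 72, 102, 111, 121, 183, 206]
  CdoI (AAAAT, off=5): starts [90, 131, 138, 187] → cuts [95, 136, 143, 192]

Pooled cuts: [5, 39, 48, 58, 72, 82, 88, 95, 102, 111, 121, 136, 143, 147, 163, 183, 192, 206, 212]

Fragment lengths:
  [0,5): 5 bp
  [5,39): 34 bp
  [39,48): 9 bp
  [48,58): 10 bp
  [58,72): 14 bp
  [72,82): 10 bp
  [82,88): 6 bp
  [88,95): 7 bp
  [95,102): 7 bp
  [102,111): 9 bp
  [111,121): 10 bp
  [121,136): 15 bp
  [136,143): 7 bp
  [143,147): 4 bp
  [147,163): 16 bp
  [163,183): 20 bp
  [183,192): 9 bp
  [192,206): 14 bp
  [206,212): 6 bp
  [212,221): 9 bp

[4,5,6,6,7,7,7,9,9,9,9,10,10,10,14,14,15,16,20,34]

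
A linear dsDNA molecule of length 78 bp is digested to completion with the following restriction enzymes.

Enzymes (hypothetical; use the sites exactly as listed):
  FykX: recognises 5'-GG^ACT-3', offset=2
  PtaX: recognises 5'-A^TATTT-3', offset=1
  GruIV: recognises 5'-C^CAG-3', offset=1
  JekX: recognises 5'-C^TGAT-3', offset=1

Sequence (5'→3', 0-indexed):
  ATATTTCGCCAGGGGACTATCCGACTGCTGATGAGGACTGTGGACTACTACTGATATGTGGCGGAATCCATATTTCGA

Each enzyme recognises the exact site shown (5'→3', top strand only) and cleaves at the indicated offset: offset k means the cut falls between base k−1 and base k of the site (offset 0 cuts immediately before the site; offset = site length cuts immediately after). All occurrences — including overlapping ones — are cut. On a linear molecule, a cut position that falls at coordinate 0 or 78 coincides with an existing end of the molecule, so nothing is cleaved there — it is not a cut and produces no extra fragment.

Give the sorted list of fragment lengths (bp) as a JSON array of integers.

[1,6,7,8,8,8,8,13,19]

Site scan:
  FykX (GGACT, off=2): starts [13, 34, 41] → cuts [15, 36, 43]
  PtaX (ATATTT, off=1): starts [0, 69] → cuts [1, 70]
  GruIV (CCAG, off=1): starts [8] → cuts [9]
  JekX (CTGAT, off=1): starts [27, 50] → cuts [28, 51]

All cut coordinates (distinct, sorted): [1, 9, 15, 28, 36, 43, 51, 70]

Fragment lengths:
  [0,1): 1 bp
  [1,9): 8 bp
  [9,15): 6 bp
  [15,28): 13 bp
  [28,36): 8 bp
  [36,43): 7 bp
  [43,51): 8 bp
  [51,70): 19 bp
  [70,78): 8 bp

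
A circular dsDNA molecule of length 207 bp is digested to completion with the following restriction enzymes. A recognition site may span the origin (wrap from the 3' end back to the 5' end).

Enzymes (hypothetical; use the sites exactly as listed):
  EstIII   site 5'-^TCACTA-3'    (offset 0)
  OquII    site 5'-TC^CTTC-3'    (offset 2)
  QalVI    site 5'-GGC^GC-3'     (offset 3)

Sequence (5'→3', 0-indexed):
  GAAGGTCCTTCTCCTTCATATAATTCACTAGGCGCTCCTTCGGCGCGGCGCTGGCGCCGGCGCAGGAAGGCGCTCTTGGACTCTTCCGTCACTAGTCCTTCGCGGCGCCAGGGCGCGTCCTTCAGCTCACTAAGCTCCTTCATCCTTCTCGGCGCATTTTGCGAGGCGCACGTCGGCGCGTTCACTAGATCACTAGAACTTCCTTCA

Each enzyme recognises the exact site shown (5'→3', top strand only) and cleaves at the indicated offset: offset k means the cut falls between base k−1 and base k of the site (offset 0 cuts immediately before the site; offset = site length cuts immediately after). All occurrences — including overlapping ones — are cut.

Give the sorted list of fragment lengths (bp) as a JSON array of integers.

Per-enzyme occurrences:
  EstIII TCACTA/0: at [24, 88, 126, 181, 189] ⇒ [24, 88, 126, 181, 189]
  OquII TCCTTC/2: at [5, 11, 35, 95, 117, 135, 142, 200] ⇒ [7, 13, 37, 97, 119, 137, 144, 202]
  QalVI GGCGC/3: at [30, 41, 46, 52, 58, 68, 103, 111, 150, 164, 174] ⇒ [33, 44, 49, 55, 61, 71, 106, 114, 153, 167, 177]

Pooled cuts: [7, 13, 24, 33, 37, 44, 49, 55, 61, 71, 88, 97, 106, 114, 119, 126, 137, 144, 153, 167, 177, 181, 189, 202]

Fragments:
  7→13: 6 bp
  13→24: 11 bp
  24→33: 9 bp
  33→37: 4 bp
  37→44: 7 bp
  44→49: 5 bp
  49→55: 6 bp
  55→61: 6 bp
  61→71: 10 bp
  71→88: 17 bp
  88→97: 9 bp
  97→106: 9 bp
  106→114: 8 bp
  114→119: 5 bp
  119→126: 7 bp
  126→137: 11 bp
  137→144: 7 bp
  144→153: 9 bp
  153→167: 14 bp
  167→177: 10 bp
  177→181: 4 bp
  181→189: 8 bp
  189→202: 13 bp
  202→7 (wrap): 207-202+7 = 12 bp

[4,4,5,5,6,6,6,7,7,7,8,8,9,9,9,9,10,10,11,11,12,13,14,17]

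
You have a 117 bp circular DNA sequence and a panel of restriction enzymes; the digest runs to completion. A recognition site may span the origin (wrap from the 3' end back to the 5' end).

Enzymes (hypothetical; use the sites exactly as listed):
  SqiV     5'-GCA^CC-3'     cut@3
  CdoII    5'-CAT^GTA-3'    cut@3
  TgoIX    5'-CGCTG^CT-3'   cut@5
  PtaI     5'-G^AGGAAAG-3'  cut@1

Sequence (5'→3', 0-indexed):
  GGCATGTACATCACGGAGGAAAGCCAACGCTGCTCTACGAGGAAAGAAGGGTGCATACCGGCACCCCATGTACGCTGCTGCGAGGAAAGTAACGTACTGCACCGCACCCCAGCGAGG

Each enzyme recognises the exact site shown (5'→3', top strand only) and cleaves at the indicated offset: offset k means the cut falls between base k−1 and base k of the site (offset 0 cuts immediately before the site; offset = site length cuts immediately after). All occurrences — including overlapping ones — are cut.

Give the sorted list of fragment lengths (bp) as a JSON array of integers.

[5,5,6,7,8,11,16,16,19,24]

Site scan:
  SqiV GCACC/3: at [60, 98, 103] ⇒ [63, 101, 106]
  CdoII CATGTA/3: at [2, 66] ⇒ [5, 69]
  TgoIX CGCTGCT/5: at [27, 72] ⇒ [32, 77]
  PtaI GAGGAAAG/1: at [15, 38, 81] ⇒ [16, 39, 82]

All cut coordinates (distinct, sorted): [5, 16, 32, 39, 63, 69, 77, 82, 101, 106]

Fragment lengths:
  5→16: 11 bp
  16→32: 16 bp
  32→39: 7 bp
  39→63: 24 bp
  63→69: 6 bp
  69→77: 8 bp
  77→82: 5 bp
  82→101: 19 bp
  101→106: 5 bp
  106→5 (wrap): 117-106+5 = 16 bp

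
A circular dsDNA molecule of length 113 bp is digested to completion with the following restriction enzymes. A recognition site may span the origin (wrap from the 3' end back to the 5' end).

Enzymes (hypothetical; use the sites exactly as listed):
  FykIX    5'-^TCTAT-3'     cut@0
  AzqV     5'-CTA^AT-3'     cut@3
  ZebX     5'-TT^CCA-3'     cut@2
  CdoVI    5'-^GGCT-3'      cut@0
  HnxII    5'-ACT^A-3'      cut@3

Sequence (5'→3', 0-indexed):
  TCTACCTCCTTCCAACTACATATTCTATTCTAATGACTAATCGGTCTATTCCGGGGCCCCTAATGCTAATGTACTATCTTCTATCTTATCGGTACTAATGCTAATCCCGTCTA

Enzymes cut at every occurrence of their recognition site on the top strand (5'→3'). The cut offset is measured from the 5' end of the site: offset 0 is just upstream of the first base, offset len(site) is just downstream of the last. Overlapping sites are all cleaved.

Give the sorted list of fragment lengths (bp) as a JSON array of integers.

[1,1,4,5,6,6,6,6,6,6,7,9,15,17,18]

Per-enzyme occurrences:
  FykIX (TCTAT, off=0): starts [23, 44, 79, 109] → cuts [23, 44, 79, 109]
  AzqV (CTAAT, off=3): starts [29, 36, 59, 65, 94, 100] → cuts [32, 39, 62, 68, 97, 103]
  ZebX (TTCCA, off=2): starts [9] → cuts [11]
  CdoVI (GGCT, off=0): no sites
  HnxII (ACTA, off=3): starts [14, 35, 72, 93] → cuts [17, 38, 75, 96]

Pooled cuts: [11, 17, 23, 32, 38, 39, 44, 62, 68, 75, 79, 96, 97, 103, 109]

Fragments:
  11→17: 6 bp
  17→23: 6 bp
  23→32: 9 bp
  32→38: 6 bp
  38→39: 1 bp
  39→44: 5 bp
  44→62: 18 bp
  62→68: 6 bp
  68→75: 7 bp
  75→79: 4 bp
  79→96: 17 bp
  96→97: 1 bp
  97→103: 6 bp
  103→109: 6 bp
  109→11 (wrap): 113-109+11 = 15 bp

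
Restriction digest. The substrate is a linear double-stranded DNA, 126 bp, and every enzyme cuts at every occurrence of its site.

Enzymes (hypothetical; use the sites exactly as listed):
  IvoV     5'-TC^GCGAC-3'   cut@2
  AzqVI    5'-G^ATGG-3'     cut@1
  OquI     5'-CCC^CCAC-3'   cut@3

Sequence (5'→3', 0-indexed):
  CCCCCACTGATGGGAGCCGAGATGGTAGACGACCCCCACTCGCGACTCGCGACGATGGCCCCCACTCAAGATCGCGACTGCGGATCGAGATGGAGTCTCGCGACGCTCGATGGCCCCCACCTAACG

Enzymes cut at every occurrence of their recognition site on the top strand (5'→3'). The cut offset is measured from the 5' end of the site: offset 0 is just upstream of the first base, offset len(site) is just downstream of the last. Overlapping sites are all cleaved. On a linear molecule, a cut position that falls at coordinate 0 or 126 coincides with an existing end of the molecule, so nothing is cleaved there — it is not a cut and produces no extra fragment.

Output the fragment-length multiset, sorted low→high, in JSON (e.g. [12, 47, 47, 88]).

Scan for sites:
  IvoV (TCGCGAC, off=2): starts [39, 46, 71, 97] → cuts [41, 48, 73, 99]
  AzqVI (GATGG, off=1): starts [8, 20, 53, 88, 108] → cuts [9, 21, 54, 89, 109]
  OquI (CCCCCAC, off=3): starts [0, 32, 58, 113] → cuts [3, 35, 61, 116]

Pooled cuts: [3, 9, 21, 35, 41, 48, 54, 61, 73, 89, 99, 109, 116]

Fragments:
  [0,3): 3 bp
  [3,9): 6 bp
  [9,21): 12 bp
  [21,35): 14 bp
  [35,41): 6 bp
  [41,48): 7 bp
  [48,54): 6 bp
  [54,61): 7 bp
  [61,73): 12 bp
  [73,89): 16 bp
  [89,99): 10 bp
  [99,109): 10 bp
  [109,116): 7 bp
  [116,126): 10 bp

[3,6,6,6,7,7,7,10,10,10,12,12,14,16]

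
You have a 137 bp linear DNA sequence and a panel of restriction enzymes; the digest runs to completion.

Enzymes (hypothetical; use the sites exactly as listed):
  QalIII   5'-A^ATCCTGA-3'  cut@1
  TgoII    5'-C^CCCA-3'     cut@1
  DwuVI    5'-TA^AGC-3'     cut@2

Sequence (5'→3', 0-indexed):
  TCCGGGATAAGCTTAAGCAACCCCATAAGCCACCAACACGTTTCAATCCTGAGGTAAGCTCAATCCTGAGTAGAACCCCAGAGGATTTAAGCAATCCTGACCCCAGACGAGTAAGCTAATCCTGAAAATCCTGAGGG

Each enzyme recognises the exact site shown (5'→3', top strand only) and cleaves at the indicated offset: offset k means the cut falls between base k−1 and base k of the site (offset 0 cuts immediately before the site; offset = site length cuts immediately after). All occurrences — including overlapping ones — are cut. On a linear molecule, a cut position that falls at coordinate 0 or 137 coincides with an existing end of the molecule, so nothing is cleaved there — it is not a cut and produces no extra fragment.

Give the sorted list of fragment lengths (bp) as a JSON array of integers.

Per-enzyme occurrences:
  QalIII (AATCCTGA, off=1): starts [44, 61, 92, 117, 126] → cuts [45, 62, 93, 118, 127]
  TgoII (CCCCA, off=1): starts [20, 75, 100] → cuts [21, 76, 101]
  DwuVI (TAAGC, off=2): starts [7, 13, 25, 54, 87, 111] → cuts [9, 15, 27, 56, 89, 113]

Pooled cuts: [9, 15, 21, 27, 45, 56, 62, 76, 89, 93, 101, 113, 118, 127]

Fragment lengths:
  [0,9): 9 bp
  [9,15): 6 bp
  [15,21): 6 bp
  [21,27): 6 bp
  [27,45): 18 bp
  [45,56): 11 bp
  [56,62): 6 bp
  [62,76): 14 bp
  [76,89): 13 bp
  [89,93): 4 bp
  [93,101): 8 bp
  [101,113): 12 bp
  [113,118): 5 bp
  [118,127): 9 bp
  [127,137): 10 bp

[4,5,6,6,6,6,8,9,9,10,11,12,13,14,18]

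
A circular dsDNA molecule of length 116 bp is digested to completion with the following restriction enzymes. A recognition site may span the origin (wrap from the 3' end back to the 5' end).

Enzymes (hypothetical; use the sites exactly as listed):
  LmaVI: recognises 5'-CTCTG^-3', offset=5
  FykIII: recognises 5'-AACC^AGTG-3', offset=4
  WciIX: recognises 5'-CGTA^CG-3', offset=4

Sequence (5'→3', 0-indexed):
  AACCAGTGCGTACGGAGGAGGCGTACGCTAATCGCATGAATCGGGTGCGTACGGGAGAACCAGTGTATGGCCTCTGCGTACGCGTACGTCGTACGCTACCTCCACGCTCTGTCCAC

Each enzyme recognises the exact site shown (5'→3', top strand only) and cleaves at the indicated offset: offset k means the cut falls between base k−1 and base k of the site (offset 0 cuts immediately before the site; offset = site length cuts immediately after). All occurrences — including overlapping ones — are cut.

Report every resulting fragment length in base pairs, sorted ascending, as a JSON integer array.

[4,6,7,8,9,10,13,15,18,26]

Scan for sites:
  LmaVI CTCTG/5: at [71, 106] ⇒ [76, 111]
  FykIII AACCAGTG/4: at [0, 57] ⇒ [4, 61]
  WciIX CGTACG/4: at [8, 21, 47, 76, 82, 89] ⇒ [12, 25, 51, 80, 86, 93]

Pooled cuts: [4, 12, 25, 51, 61, 76, 80, 86, 93, 111]

Fragment lengths:
  4→12: 8 bp
  12→25: 13 bp
  25→51: 26 bp
  51→61: 10 bp
  61→76: 15 bp
  76→80: 4 bp
  80→86: 6 bp
  86→93: 7 bp
  93→111: 18 bp
  111→4 (wrap): 116-111+4 = 9 bp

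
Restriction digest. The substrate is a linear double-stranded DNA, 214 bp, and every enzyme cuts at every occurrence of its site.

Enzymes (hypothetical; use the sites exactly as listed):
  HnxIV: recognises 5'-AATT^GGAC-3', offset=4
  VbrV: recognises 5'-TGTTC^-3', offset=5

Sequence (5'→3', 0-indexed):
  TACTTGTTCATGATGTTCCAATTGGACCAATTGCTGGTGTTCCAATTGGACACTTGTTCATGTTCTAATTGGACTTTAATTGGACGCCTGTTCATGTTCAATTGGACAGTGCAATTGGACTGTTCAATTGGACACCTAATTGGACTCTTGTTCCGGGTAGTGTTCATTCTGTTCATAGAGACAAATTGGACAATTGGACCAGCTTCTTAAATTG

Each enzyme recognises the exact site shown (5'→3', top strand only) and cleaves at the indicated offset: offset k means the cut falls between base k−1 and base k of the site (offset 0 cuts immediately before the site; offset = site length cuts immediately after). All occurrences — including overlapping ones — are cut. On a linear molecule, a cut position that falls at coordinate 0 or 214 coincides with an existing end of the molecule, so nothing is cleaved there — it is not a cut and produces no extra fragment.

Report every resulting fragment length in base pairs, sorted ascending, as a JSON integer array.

Site scan:
  HnxIV (AATTGGAC, off=4): starts [19, 43, 66, 77, 99, 112, 125, 137, 183, 191] → cuts [23, 47, 70, 81, 103, 116, 129, 141, 187, 195]
  VbrV (TGTTC, off=5): starts [4, 13, 37, 54, 60, 88, 94, 120, 148, 160, 169] → cuts [9, 18, 42, 59, 65, 93, 99, 125, 153, 165, 174]

All cut coordinates (distinct, sorted): [9, 18, 23, 42, 47, 59, 65, 70, 81, 93, 99, 103, 116, 125, 129, 141, 153, 165, 174, 187, 195]

Fragment lengths:
  [0,9): 9 bp
  [9,18): 9 bp
  [18,23): 5 bp
  [23,42): 19 bp
  [42,47): 5 bp
  [47,59): 12 bp
  [59,65): 6 bp
  [65,70): 5 bp
  [70,81): 11 bp
  [81,93): 12 bp
  [93,99): 6 bp
  [99,103): 4 bp
  [103,116): 13 bp
  [116,125): 9 bp
  [125,129): 4 bp
  [129,141): 12 bp
  [141,153): 12 bp
  [153,165): 12 bp
  [165,174): 9 bp
  [174,187): 13 bp
  [187,195): 8 bp
  [195,214): 19 bp

[4,4,5,5,5,6,6,8,9,9,9,9,11,12,12,12,12,12,13,13,19,19]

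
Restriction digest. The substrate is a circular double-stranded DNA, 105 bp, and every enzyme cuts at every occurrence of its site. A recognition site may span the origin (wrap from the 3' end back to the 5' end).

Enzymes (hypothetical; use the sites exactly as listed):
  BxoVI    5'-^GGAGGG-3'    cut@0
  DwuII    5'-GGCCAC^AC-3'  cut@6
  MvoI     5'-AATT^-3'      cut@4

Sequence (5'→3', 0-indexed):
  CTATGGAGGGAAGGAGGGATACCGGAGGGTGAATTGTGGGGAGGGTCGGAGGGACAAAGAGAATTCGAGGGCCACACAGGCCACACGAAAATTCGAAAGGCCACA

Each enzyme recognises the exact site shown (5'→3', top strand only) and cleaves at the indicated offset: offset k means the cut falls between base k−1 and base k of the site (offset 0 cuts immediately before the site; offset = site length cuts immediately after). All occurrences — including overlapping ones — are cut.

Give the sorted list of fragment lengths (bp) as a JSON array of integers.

[4,5,8,8,9,9,10,11,11,12,18]

Per-enzyme occurrences:
  BxoVI GGAGGG/0: at [4, 12, 23, 39, 47] ⇒ [4, 12, 23, 39, 47]
  DwuII GGCCACAC/6: at [69, 78, 98] ⇒ [75, 84, 104]
  MvoI AATT/4: at [31, 61, 89] ⇒ [35, 65, 93]

Pooled cuts: [4, 12, 23, 35, 39, 47, 65, 75, 84, 93, 104]

Fragment lengths:
  4→12: 8 bp
  12→23: 11 bp
  23→35: 12 bp
  35→39: 4 bp
  39→47: 8 bp
  47→65: 18 bp
  65→75: 10 bp
  75→84: 9 bp
  84→93: 9 bp
  93→104: 11 bp
  104→4 (wrap): 105-104+4 = 5 bp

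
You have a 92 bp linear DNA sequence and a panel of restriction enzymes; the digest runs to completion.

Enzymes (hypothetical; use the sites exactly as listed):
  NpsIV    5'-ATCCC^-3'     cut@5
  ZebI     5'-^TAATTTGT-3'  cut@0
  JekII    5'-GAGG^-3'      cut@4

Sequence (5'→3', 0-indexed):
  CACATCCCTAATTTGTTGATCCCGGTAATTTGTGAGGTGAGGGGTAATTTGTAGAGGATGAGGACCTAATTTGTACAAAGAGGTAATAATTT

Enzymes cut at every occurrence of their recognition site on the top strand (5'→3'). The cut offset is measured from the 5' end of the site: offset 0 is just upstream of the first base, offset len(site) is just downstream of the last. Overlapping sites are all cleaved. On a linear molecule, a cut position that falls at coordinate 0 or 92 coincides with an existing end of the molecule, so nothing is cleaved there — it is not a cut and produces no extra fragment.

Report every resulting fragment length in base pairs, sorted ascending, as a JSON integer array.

[2,2,3,5,6,8,9,12,13,15,17]

Per-enzyme occurrences:
  NpsIV ATCCC/5: at [3, 18] ⇒ [8, 23]
  ZebI TAATTTGT/0: at [8, 25, 44, 66] ⇒ [8, 25, 44, 66]
  JekII GAGG/4: at [33, 38, 53, 59, 79] ⇒ [37, 42, 57, 63, 83]

Pooled cuts: [8, 23, 25, 37, 42, 44, 57, 63, 66, 83]

Fragment lengths:
  [0,8): 8 bp
  [8,23): 15 bp
  [23,25): 2 bp
  [25,37): 12 bp
  [37,42): 5 bp
  [42,44): 2 bp
  [44,57): 13 bp
  [57,63): 6 bp
  [63,66): 3 bp
  [66,83): 17 bp
  [83,92): 9 bp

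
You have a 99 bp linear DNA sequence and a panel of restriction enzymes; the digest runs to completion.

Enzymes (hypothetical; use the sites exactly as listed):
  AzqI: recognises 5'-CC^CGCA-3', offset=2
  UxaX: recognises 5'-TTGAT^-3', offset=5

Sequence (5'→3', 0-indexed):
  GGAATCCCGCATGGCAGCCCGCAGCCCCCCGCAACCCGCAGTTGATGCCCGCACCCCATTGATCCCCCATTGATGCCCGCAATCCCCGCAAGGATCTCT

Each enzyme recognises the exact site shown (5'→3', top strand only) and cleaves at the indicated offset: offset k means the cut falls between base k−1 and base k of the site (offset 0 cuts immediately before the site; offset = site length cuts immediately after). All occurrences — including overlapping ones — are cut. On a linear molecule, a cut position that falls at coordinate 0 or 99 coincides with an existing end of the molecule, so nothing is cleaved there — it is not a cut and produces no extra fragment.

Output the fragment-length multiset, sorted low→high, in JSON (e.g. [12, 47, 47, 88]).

[3,3,7,7,9,10,10,11,12,13,14]

Site scan:
  AzqI (CCCGCA, off=2): starts [5, 17, 27, 34, 47, 75, 84] → cuts [7, 19, 29, 36, 49, 77, 86]
  UxaX (TTGAT, off=5): starts [41, 58, 69] → cuts [46, 63, 74]

Pooled cuts: [7, 19, 29, 36, 46, 49, 63, 74, 77, 86]

Fragment lengths:
  [0,7): 7 bp
  [7,19): 12 bp
  [19,29): 10 bp
  [29,36): 7 bp
  [36,46): 10 bp
  [46,49): 3 bp
  [49,63): 14 bp
  [63,74): 11 bp
  [74,77): 3 bp
  [77,86): 9 bp
  [86,99): 13 bp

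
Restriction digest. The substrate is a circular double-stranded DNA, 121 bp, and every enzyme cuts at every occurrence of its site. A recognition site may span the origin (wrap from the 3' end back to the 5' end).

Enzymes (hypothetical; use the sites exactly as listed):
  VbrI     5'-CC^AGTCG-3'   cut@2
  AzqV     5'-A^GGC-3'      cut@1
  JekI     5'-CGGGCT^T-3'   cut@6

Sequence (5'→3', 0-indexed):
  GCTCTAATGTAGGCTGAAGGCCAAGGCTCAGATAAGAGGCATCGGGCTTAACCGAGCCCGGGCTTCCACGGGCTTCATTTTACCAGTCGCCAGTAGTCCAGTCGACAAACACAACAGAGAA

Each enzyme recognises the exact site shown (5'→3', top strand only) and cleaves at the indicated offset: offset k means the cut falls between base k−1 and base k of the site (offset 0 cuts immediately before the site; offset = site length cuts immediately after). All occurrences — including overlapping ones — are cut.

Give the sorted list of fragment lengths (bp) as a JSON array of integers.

Site scan:
  VbrI CCAGTCG/2: at [82, 97] ⇒ [84, 99]
  AzqV AGGC/1: at [10, 17, 23, 36] ⇒ [11, 18, 24, 37]
  JekI CGGGCTT/6: at [42, 58, 68] ⇒ [48, 64, 74]

All cut coordinates (distinct, sorted): [11, 18, 24, 37, 48, 64, 74, 84, 99]

Fragment lengths:
  11→18: 7 bp
  18→24: 6 bp
  24→37: 13 bp
  37→48: 11 bp
  48→64: 16 bp
  64→74: 10 bp
  74→84: 10 bp
  84→99: 15 bp
  99→11 (wrap): 121-99+11 = 33 bp

[6,7,10,10,11,13,15,16,33]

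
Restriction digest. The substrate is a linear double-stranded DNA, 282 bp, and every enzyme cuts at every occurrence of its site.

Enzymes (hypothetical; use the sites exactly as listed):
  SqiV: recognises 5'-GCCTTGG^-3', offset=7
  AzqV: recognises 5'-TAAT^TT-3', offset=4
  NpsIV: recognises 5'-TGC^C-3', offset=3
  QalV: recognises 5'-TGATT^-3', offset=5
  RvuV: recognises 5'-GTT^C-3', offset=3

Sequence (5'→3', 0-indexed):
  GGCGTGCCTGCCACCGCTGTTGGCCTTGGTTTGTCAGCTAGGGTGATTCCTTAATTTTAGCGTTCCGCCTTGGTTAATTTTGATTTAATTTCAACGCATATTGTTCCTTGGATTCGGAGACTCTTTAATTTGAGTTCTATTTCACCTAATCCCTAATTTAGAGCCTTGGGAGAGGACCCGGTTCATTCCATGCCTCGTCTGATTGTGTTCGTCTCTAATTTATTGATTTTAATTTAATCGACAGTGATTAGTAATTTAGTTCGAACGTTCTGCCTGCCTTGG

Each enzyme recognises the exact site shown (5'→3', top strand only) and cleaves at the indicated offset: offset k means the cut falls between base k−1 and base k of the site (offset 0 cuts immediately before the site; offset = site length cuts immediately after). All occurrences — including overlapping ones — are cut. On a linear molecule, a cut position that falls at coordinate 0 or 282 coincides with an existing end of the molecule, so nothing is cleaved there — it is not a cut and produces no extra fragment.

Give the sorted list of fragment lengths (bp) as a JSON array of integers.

[4,4,4,4,5,5,5,5,6,6,7,7,7,7,8,9,9,9,10,10,11,12,14,16,16,18,19,21,24]

Scan for sites:
  SqiV GCCTTGG/7: at [22, 66, 162, 275] ⇒ [29, 73, 169] (position 282 is a terminus of the linear molecule — no cut)
  AzqV TAATTT/4: at [51, 74, 85, 125, 153, 215, 229, 251] ⇒ [55, 78, 89, 129, 157, 219, 233, 255]
  NpsIV TGCC/3: at [4, 8, 190, 270, 274] ⇒ [7, 11, 193, 273, 277]
  QalV TGATT/5: at [43, 80, 199, 223, 244] ⇒ [48, 85, 204, 228, 249]
  RvuV GTTC/3: at [61, 102, 133, 180, 206, 258, 266] ⇒ [64, 105, 136, 183, 209, 261, 269]

Pooled cuts: [7, 11, 29, 48, 55, 64, 73, 78, 85, 89, 105, 129, 136, 157, 169, 183, 193, 204, 209, 219, 228, 233, 249, 255, 261, 269, 273, 277]

Fragments:
  [0,7): 7 bp
  [7,11): 4 bp
  [11,29): 18 bp
  [29,48): 19 bp
  [48,55): 7 bp
  [55,64): 9 bp
  [64,73): 9 bp
  [73,78): 5 bp
  [78,85): 7 bp
  [85,89): 4 bp
  [89,105): 16 bp
  [105,129): 24 bp
  [129,136): 7 bp
  [136,157): 21 bp
  [157,169): 12 bp
  [169,183): 14 bp
  [183,193): 10 bp
  [193,204): 11 bp
  [204,209): 5 bp
  [209,219): 10 bp
  [219,228): 9 bp
  [228,233): 5 bp
  [233,249): 16 bp
  [249,255): 6 bp
  [255,261): 6 bp
  [261,269): 8 bp
  [269,273): 4 bp
  [273,277): 4 bp
  [277,282): 5 bp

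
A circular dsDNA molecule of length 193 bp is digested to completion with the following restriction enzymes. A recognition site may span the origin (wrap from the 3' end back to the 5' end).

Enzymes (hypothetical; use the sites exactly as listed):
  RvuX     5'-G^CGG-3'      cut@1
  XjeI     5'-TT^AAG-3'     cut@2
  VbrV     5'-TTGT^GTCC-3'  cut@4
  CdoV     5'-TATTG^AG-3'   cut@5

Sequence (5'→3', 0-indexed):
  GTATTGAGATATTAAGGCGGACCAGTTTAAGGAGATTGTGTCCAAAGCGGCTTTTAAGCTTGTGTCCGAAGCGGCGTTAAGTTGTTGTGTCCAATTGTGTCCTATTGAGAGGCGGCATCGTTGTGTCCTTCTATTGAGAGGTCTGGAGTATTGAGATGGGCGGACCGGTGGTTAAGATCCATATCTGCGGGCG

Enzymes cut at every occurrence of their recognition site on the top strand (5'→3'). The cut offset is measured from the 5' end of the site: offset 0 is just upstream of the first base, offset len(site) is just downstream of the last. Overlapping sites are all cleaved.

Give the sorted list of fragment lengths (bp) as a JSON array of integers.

Per-enzyme occurrences:
  RvuX GCGG/1: at [16, 46, 70, 111, 159, 186, 190] ⇒ [17, 47, 71, 112, 160, 187, 191]
  XjeI TTAAG/2: at [11, 26, 53, 76, 171] ⇒ [13, 28, 55, 78, 173]
  VbrV TTGTGTCC/4: at [35, 59, 84, 94, 120] ⇒ [39, 63, 88, 98, 124]
  CdoV TATTGAG/5: at [1, 102, 131, 148] ⇒ [6, 107, 136, 153]

All cut coordinates (distinct, sorted): [6, 13, 17, 28, 39, 47, 55, 63, 71, 78, 88, 98, 107, 112, 124, 136, 153, 160, 173, 187, 191]

Fragment lengths:
  6→13: 7 bp
  13→17: 4 bp
  17→28: 11 bp
  28→39: 11 bp
  39→47: 8 bp
  47→55: 8 bp
  55→63: 8 bp
  63→71: 8 bp
  71→78: 7 bp
  78→88: 10 bp
  88→98: 10 bp
  98→107: 9 bp
  107→112: 5 bp
  112→124: 12 bp
  124→136: 12 bp
  136→153: 17 bp
  153→160: 7 bp
  160→173: 13 bp
  173→187: 14 bp
  187→191: 4 bp
  191→6 (wrap): 193-191+6 = 8 bp

[4,4,5,7,7,7,8,8,8,8,8,9,10,10,11,11,12,12,13,14,17]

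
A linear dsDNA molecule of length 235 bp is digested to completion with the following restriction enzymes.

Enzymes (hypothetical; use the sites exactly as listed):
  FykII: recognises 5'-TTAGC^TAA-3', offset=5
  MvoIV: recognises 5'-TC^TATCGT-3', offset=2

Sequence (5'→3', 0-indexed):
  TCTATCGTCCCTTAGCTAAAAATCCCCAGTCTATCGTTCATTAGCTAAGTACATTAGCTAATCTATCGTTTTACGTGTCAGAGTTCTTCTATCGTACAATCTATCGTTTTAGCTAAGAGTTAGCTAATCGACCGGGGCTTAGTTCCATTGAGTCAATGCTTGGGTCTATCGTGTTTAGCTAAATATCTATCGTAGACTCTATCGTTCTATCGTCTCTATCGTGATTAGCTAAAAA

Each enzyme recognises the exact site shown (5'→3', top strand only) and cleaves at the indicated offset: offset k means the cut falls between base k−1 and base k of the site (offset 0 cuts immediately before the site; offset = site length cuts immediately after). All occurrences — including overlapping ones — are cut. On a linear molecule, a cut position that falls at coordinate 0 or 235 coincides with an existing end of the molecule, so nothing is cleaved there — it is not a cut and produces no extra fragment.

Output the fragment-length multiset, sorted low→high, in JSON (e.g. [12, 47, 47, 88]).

[2,5,6,8,8,9,11,12,12,12,13,13,13,14,14,15,26,42]

Per-enzyme occurrences:
  FykII TTAGCTAA/5: at [11, 40, 53, 108, 119, 174, 224] ⇒ [16, 45, 58, 113, 124, 179, 229]
  MvoIV TCTATCGT/2: at [0, 29, 61, 87, 99, 164, 185, 197, 205, 214] ⇒ [2, 31, 63, 89, 101, 166, 187, 199, 207, 216]

Pooled cuts: [2, 16, 31, 45, 58, 63, 89, 101, 113, 124, 166, 179, 187, 199, 207, 216, 229]

Fragment lengths:
  [0,2): 2 bp
  [2,16): 14 bp
  [16,31): 15 bp
  [31,45): 14 bp
  [45,58): 13 bp
  [58,63): 5 bp
  [63,89): 26 bp
  [89,101): 12 bp
  [101,113): 12 bp
  [113,124): 11 bp
  [124,166): 42 bp
  [166,179): 13 bp
  [179,187): 8 bp
  [187,199): 12 bp
  [199,207): 8 bp
  [207,216): 9 bp
  [216,229): 13 bp
  [229,235): 6 bp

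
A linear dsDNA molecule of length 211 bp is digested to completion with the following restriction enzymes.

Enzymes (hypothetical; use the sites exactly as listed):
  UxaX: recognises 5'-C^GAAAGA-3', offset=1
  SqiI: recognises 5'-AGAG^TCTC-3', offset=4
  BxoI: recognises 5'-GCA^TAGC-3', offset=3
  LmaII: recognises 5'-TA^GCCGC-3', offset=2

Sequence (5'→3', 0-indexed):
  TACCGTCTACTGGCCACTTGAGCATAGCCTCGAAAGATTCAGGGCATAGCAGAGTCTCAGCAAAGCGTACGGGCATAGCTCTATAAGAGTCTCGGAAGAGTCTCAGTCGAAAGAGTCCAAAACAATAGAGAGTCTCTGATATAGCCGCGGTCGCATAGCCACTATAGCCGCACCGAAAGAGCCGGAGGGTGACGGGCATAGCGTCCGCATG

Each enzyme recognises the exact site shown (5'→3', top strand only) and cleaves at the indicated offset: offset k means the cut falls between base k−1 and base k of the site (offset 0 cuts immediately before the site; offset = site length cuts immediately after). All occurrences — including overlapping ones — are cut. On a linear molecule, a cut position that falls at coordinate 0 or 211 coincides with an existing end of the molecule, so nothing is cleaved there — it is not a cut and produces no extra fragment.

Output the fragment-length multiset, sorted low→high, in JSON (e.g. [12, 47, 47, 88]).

Scan for sites:
  UxaX CGAAAGA/1: at [30, 107, 173] ⇒ [31, 108, 174]
  SqiI AGAGTCTC/4: at [50, 85, 96, 128] ⇒ [54, 89, 100, 132]
  BxoI GCATAGC/3: at [21, 43, 72, 152, 195] ⇒ [24, 46, 75, 155, 198]
  LmaII TAGCCGC/2: at [141, 164] ⇒ [143, 166]

Pooled cuts: [24, 31, 46, 54, 75, 89, 100, 108, 132, 143, 155, 166, 174, 198]

Fragment lengths:
  [0,24): 24 bp
  [24,31): 7 bp
  [31,46): 15 bp
  [46,54): 8 bp
  [54,75): 21 bp
  [75,89): 14 bp
  [89,100): 11 bp
  [100,108): 8 bp
  [108,132): 24 bp
  [132,143): 11 bp
  [143,155): 12 bp
  [155,166): 11 bp
  [166,174): 8 bp
  [174,198): 24 bp
  [198,211): 13 bp

[7,8,8,8,11,11,11,12,13,14,15,21,24,24,24]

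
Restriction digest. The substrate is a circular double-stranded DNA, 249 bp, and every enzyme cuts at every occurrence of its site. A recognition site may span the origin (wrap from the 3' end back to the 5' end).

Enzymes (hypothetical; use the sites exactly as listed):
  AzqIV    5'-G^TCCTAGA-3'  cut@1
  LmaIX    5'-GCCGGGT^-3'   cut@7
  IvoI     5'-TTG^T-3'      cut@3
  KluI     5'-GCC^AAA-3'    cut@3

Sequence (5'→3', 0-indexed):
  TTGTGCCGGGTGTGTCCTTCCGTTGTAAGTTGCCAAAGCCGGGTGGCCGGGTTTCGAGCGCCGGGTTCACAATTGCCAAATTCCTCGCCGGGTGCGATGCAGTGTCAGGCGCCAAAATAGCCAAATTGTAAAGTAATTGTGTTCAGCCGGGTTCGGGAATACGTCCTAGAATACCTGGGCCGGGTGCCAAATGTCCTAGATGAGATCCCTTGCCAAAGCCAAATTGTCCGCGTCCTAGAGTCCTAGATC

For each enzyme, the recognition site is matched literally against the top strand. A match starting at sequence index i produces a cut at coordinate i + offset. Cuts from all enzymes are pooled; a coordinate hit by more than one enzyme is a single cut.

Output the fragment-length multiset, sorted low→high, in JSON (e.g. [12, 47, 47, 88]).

[3,5,6,6,6,6,8,8,8,9,9,10,11,11,11,12,13,14,14,16,20,21,22]

Site scan:
  AzqIV (GTCCTAGA, off=1): starts [162, 192, 231, 239] → cuts [163, 193, 232, 240]
  LmaIX (GCCGGGT, off=7): starts [4, 37, 45, 59, 86, 145, 178] → cuts [11, 44, 52, 66, 93, 152, 185]
  IvoI (TTGT, off=3): starts [0, 22, 125, 136, 223] → cuts [3, 25, 128, 139, 226]
  KluI (GCCAAA, off=3): starts [31, 74, 110, 119, 185, 211, 217] → cuts [34, 77, 113, 122, 188, 214, 220]

Pooled cuts: [3, 11, 25, 34, 44, 52, 66, 77, 93, 113, 122, 128, 139, 152, 163, 185, 188, 193, 214, 220, 226, 232, 240]

Fragments:
  3→11: 8 bp
  11→25: 14 bp
  25→34: 9 bp
  34→44: 10 bp
  44→52: 8 bp
  52→66: 14 bp
  66→77: 11 bp
  77→93: 16 bp
  93→113: 20 bp
  113→122: 9 bp
  122→128: 6 bp
  128→139: 11 bp
  139→152: 13 bp
  152→163: 11 bp
  163→185: 22 bp
  185→188: 3 bp
  188→193: 5 bp
  193→214: 21 bp
  214→220: 6 bp
  220→226: 6 bp
  226→232: 6 bp
  232→240: 8 bp
  240→3 (wrap): 249-240+3 = 12 bp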